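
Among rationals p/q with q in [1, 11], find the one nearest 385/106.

40/11

Expand x = 385/106 as a continued fraction with the Euclidean algorithm:
  385 = 3*106 + 67, so a_0 = 3.
  106 = 1*67 + 39, so a_1 = 1.
  67 = 1*39 + 28, so a_2 = 1.
  39 = 1*28 + 11, so a_3 = 1.
  28 = 2*11 + 6, so a_4 = 2.
  11 = 1*6 + 5, so a_5 = 1.
  6 = 1*5 + 1, so a_6 = 1.
  5 = 5*1 + 0, so a_7 = 5.
so x = [3; 1, 1, 1, 2, 1, 1, 5].
Convergents (p_i = a_i*p_{i-1} + p_{i-2}, q_i = a_i*q_{i-1} + q_{i-2} with p_{-2}=0, p_{-1}=1, q_{-2}=1, q_{-1}=0), until the denominator exceeds 11:
  i=0: a_0=3, p_0 = 3*1 + 0 = 3, q_0 = 3*0 + 1 = 1.
  i=1: a_1=1, p_1 = 1*3 + 1 = 4, q_1 = 1*1 + 0 = 1.
  i=2: a_2=1, p_2 = 1*4 + 3 = 7, q_2 = 1*1 + 1 = 2.
  i=3: a_3=1, p_3 = 1*7 + 4 = 11, q_3 = 1*2 + 1 = 3.
  i=4: a_4=2, p_4 = 2*11 + 7 = 29, q_4 = 2*3 + 2 = 8.
  i=5: a_5=1, p_5 = 1*29 + 11 = 40, q_5 = 1*8 + 3 = 11.
  i=6: a_6=1, p_6 = 1*40 + 29 = 69, q_6 = 1*11 + 8 = 19.
q_6 = 19 > 11, so the last convergent with denominator <= 11 is p_5/q_5 = 40/11.
The closest fraction with denominator <= 11 is either p_5/q_5 or the intermediate fraction (k*p_5 + p_4)/(k*q_5 + q_4) with the largest k >= 1 whose denominator stays <= 11; these approach x as k grows, and every other convergent or intermediate fraction in range is farther away.
Largest k: floor((11 - q_4)/q_5) = floor((11 - 8)/11) = 0.
Since k = 0, no intermediate fraction beyond p_5/q_5 has denominator <= 11, so the convergent 40/11 is the closest (its error is |385*11 - 40*106|/(106*11) = 5/1166).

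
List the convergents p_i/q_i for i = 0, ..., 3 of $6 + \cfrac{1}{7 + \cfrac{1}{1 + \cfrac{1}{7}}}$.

Using the convergent recurrence p_i = a_i*p_{i-1} + p_{i-2}, q_i = a_i*q_{i-1} + q_{i-2} with p_{-2}=0, p_{-1}=1, q_{-2}=1, q_{-1}=0:
  i=0: a_0=6, p_0 = 6*1 + 0 = 6, q_0 = 6*0 + 1 = 1.
  i=1: a_1=7, p_1 = 7*6 + 1 = 43, q_1 = 7*1 + 0 = 7.
  i=2: a_2=1, p_2 = 1*43 + 6 = 49, q_2 = 1*7 + 1 = 8.
  i=3: a_3=7, p_3 = 7*49 + 43 = 386, q_3 = 7*8 + 7 = 63.

6/1, 43/7, 49/8, 386/63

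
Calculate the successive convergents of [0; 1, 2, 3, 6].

Using the convergent recurrence p_i = a_i*p_{i-1} + p_{i-2}, q_i = a_i*q_{i-1} + q_{i-2} with p_{-2}=0, p_{-1}=1, q_{-2}=1, q_{-1}=0:
  i=0: a_0=0, p_0 = 0*1 + 0 = 0, q_0 = 0*0 + 1 = 1.
  i=1: a_1=1, p_1 = 1*0 + 1 = 1, q_1 = 1*1 + 0 = 1.
  i=2: a_2=2, p_2 = 2*1 + 0 = 2, q_2 = 2*1 + 1 = 3.
  i=3: a_3=3, p_3 = 3*2 + 1 = 7, q_3 = 3*3 + 1 = 10.
  i=4: a_4=6, p_4 = 6*7 + 2 = 44, q_4 = 6*10 + 3 = 63.

0/1, 1/1, 2/3, 7/10, 44/63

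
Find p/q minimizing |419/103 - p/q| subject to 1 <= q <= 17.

Expand x = 419/103 as a continued fraction with the Euclidean algorithm:
  419 = 4*103 + 7, so a_0 = 4.
  103 = 14*7 + 5, so a_1 = 14.
  7 = 1*5 + 2, so a_2 = 1.
  5 = 2*2 + 1, so a_3 = 2.
  2 = 2*1 + 0, so a_4 = 2.
so x = [4; 14, 1, 2, 2].
Convergents (p_i = a_i*p_{i-1} + p_{i-2}, q_i = a_i*q_{i-1} + q_{i-2} with p_{-2}=0, p_{-1}=1, q_{-2}=1, q_{-1}=0), until the denominator exceeds 17:
  i=0: a_0=4, p_0 = 4*1 + 0 = 4, q_0 = 4*0 + 1 = 1.
  i=1: a_1=14, p_1 = 14*4 + 1 = 57, q_1 = 14*1 + 0 = 14.
  i=2: a_2=1, p_2 = 1*57 + 4 = 61, q_2 = 1*14 + 1 = 15.
  i=3: a_3=2, p_3 = 2*61 + 57 = 179, q_3 = 2*15 + 14 = 44.
q_3 = 44 > 17, so the last convergent with denominator <= 17 is p_2/q_2 = 61/15.
The closest fraction with denominator <= 17 is either p_2/q_2 or the intermediate fraction (k*p_2 + p_1)/(k*q_2 + q_1) with the largest k >= 1 whose denominator stays <= 17; these approach x as k grows, and every other convergent or intermediate fraction in range is farther away.
Largest k: floor((17 - q_1)/q_2) = floor((17 - 14)/15) = 0.
Since k = 0, no intermediate fraction beyond p_2/q_2 has denominator <= 17, so the convergent 61/15 is the closest (its error is |419*15 - 61*103|/(103*15) = 2/1545).

61/15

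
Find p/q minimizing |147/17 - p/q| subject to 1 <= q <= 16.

121/14

Expand x = 147/17 as a continued fraction with the Euclidean algorithm:
  147 = 8*17 + 11, so a_0 = 8.
  17 = 1*11 + 6, so a_1 = 1.
  11 = 1*6 + 5, so a_2 = 1.
  6 = 1*5 + 1, so a_3 = 1.
  5 = 5*1 + 0, so a_4 = 5.
so x = [8; 1, 1, 1, 5].
Convergents (p_i = a_i*p_{i-1} + p_{i-2}, q_i = a_i*q_{i-1} + q_{i-2} with p_{-2}=0, p_{-1}=1, q_{-2}=1, q_{-1}=0), until the denominator exceeds 16:
  i=0: a_0=8, p_0 = 8*1 + 0 = 8, q_0 = 8*0 + 1 = 1.
  i=1: a_1=1, p_1 = 1*8 + 1 = 9, q_1 = 1*1 + 0 = 1.
  i=2: a_2=1, p_2 = 1*9 + 8 = 17, q_2 = 1*1 + 1 = 2.
  i=3: a_3=1, p_3 = 1*17 + 9 = 26, q_3 = 1*2 + 1 = 3.
  i=4: a_4=5, p_4 = 5*26 + 17 = 147, q_4 = 5*3 + 2 = 17.
q_4 = 17 > 16, so the last convergent with denominator <= 16 is p_3/q_3 = 26/3.
The closest fraction with denominator <= 16 is either p_3/q_3 or the intermediate fraction (k*p_3 + p_2)/(k*q_3 + q_2) with the largest k >= 1 whose denominator stays <= 16; these approach x as k grows, and every other convergent or intermediate fraction in range is farther away.
Largest k: floor((16 - q_2)/q_3) = floor((16 - 2)/3) = 4.
That gives (4*26 + 17)/(4*3 + 2) = 121/14.
Compare the errors: |x - 26/3| = |147*3 - 26*17|/(17*3) = 1/51, and |x - 121/14| = |147*14 - 121*17|/(17*14) = 1/238.
Cross-multiplying, 1*51 = 51 < 238 = 1*238, so 1/238 is smaller: the intermediate fraction 121/14 is closer to x than 26/3.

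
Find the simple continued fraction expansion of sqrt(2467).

[49; (1, 2, 49, 2, 1, 98)]

Write x_i = (sqrt(2467) + m_i)/d_i with (m_0, d_0) = (0, 1). a_0 = floor(sqrt(2467)) = 49, since 49^2 = 2401 <= 2467 < 2500 = 50^2.
Iterate m_{i+1} = d_i*a_i - m_i, d_{i+1} = (2467 - m_{i+1}^2)/d_i, a_{i+1} = floor((a_0 + m_{i+1})/d_{i+1}):
  m_1 = 1*49 - 0 = 49, d_1 = (2467 - 49^2)/1 = 66/1 = 66, a_1 = floor((49 + 49)/66) = 1.
  m_2 = 66*1 - 49 = 17, d_2 = (2467 - 17^2)/66 = 2178/66 = 33, a_2 = floor((49 + 17)/33) = 2.
  m_3 = 33*2 - 17 = 49, d_3 = (2467 - 49^2)/33 = 66/33 = 2, a_3 = floor((49 + 49)/2) = 49.
  m_4 = 2*49 - 49 = 49, d_4 = (2467 - 49^2)/2 = 66/2 = 33, a_4 = floor((49 + 49)/33) = 2.
  m_5 = 33*2 - 49 = 17, d_5 = (2467 - 17^2)/33 = 2178/33 = 66, a_5 = floor((49 + 17)/66) = 1.
  m_6 = 66*1 - 17 = 49, d_6 = (2467 - 49^2)/66 = 66/66 = 1, a_6 = floor((49 + 49)/1) = 98.
  m_7 = 1*98 - 49 = 49, d_7 = (2467 - 49^2)/1 = 66/1 = 66: (m_7, d_7) = (m_1, d_1) = (49, 66), so from here the quotients repeat a_1, ..., a_6; the period length is 6.
Hence the expansion of sqrt(2467) is a_0 = 49 followed by the repeating block 1, 2, 49, 2, 1, 98 (period 6).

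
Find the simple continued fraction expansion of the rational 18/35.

Run the Euclidean algorithm on 18 and 35; the successive quotients are the partial quotients a_0, a_1, ... (each step inverts the fractional part left over by the previous one):
  18 = 0*35 + 18, so a_0 = 0.
  35 = 1*18 + 17, so a_1 = 1.
  18 = 1*17 + 1, so a_2 = 1.
  17 = 17*1 + 0, so a_3 = 17.
The remainder reaches 0 after 4 divisions, so the expansion has 4 partial quotients, read off in order.

[0; 1, 1, 17]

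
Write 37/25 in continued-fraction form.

Run the Euclidean algorithm on 37 and 25; the successive quotients are the partial quotients a_0, a_1, ... (each step inverts the fractional part left over by the previous one):
  37 = 1*25 + 12, so a_0 = 1.
  25 = 2*12 + 1, so a_1 = 2.
  12 = 12*1 + 0, so a_2 = 12.
The remainder reaches 0 after 3 divisions, so the expansion has 3 partial quotients, read off in order.

[1; 2, 12]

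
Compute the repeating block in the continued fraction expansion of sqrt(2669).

[51; (1, 1, 1, 25, 6, 25, 1, 1, 1, 102)]

Write x_i = (sqrt(2669) + m_i)/d_i with (m_0, d_0) = (0, 1). a_0 = floor(sqrt(2669)) = 51, since 51^2 = 2601 <= 2669 < 2704 = 52^2.
Iterate m_{i+1} = d_i*a_i - m_i, d_{i+1} = (2669 - m_{i+1}^2)/d_i, a_{i+1} = floor((a_0 + m_{i+1})/d_{i+1}):
  m_1 = 1*51 - 0 = 51, d_1 = (2669 - 51^2)/1 = 68/1 = 68, a_1 = floor((51 + 51)/68) = 1.
  m_2 = 68*1 - 51 = 17, d_2 = (2669 - 17^2)/68 = 2380/68 = 35, a_2 = floor((51 + 17)/35) = 1.
  m_3 = 35*1 - 17 = 18, d_3 = (2669 - 18^2)/35 = 2345/35 = 67, a_3 = floor((51 + 18)/67) = 1.
  m_4 = 67*1 - 18 = 49, d_4 = (2669 - 49^2)/67 = 268/67 = 4, a_4 = floor((51 + 49)/4) = 25.
  m_5 = 4*25 - 49 = 51, d_5 = (2669 - 51^2)/4 = 68/4 = 17, a_5 = floor((51 + 51)/17) = 6.
  m_6 = 17*6 - 51 = 51, d_6 = (2669 - 51^2)/17 = 68/17 = 4, a_6 = floor((51 + 51)/4) = 25.
  m_7 = 4*25 - 51 = 49, d_7 = (2669 - 49^2)/4 = 268/4 = 67, a_7 = floor((51 + 49)/67) = 1.
  m_8 = 67*1 - 49 = 18, d_8 = (2669 - 18^2)/67 = 2345/67 = 35, a_8 = floor((51 + 18)/35) = 1.
  m_9 = 35*1 - 18 = 17, d_9 = (2669 - 17^2)/35 = 2380/35 = 68, a_9 = floor((51 + 17)/68) = 1.
  m_10 = 68*1 - 17 = 51, d_10 = (2669 - 51^2)/68 = 68/68 = 1, a_10 = floor((51 + 51)/1) = 102.
  m_11 = 1*102 - 51 = 51, d_11 = (2669 - 51^2)/1 = 68/1 = 68: (m_11, d_11) = (m_1, d_1) = (51, 68), so from here the quotients repeat a_1, ..., a_10; the period length is 10.
Hence the expansion of sqrt(2669) is a_0 = 51 followed by the repeating block 1, 1, 1, 25, 6, 25, 1, 1, 1, 102 (period 10).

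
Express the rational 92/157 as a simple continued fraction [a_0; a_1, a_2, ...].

Run the Euclidean algorithm on 92 and 157; the successive quotients are the partial quotients a_0, a_1, ... (each step inverts the fractional part left over by the previous one):
  92 = 0*157 + 92, so a_0 = 0.
  157 = 1*92 + 65, so a_1 = 1.
  92 = 1*65 + 27, so a_2 = 1.
  65 = 2*27 + 11, so a_3 = 2.
  27 = 2*11 + 5, so a_4 = 2.
  11 = 2*5 + 1, so a_5 = 2.
  5 = 5*1 + 0, so a_6 = 5.
The remainder reaches 0 after 7 divisions, so the expansion has 7 partial quotients, read off in order.

[0; 1, 1, 2, 2, 2, 5]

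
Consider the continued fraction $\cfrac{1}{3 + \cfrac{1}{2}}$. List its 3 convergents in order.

Using the convergent recurrence p_i = a_i*p_{i-1} + p_{i-2}, q_i = a_i*q_{i-1} + q_{i-2} with p_{-2}=0, p_{-1}=1, q_{-2}=1, q_{-1}=0:
  i=0: a_0=0, p_0 = 0*1 + 0 = 0, q_0 = 0*0 + 1 = 1.
  i=1: a_1=3, p_1 = 3*0 + 1 = 1, q_1 = 3*1 + 0 = 3.
  i=2: a_2=2, p_2 = 2*1 + 0 = 2, q_2 = 2*3 + 1 = 7.

0/1, 1/3, 2/7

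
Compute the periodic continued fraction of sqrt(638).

Write x_i = (sqrt(638) + m_i)/d_i with (m_0, d_0) = (0, 1). a_0 = floor(sqrt(638)) = 25, since 25^2 = 625 <= 638 < 676 = 26^2.
Iterate m_{i+1} = d_i*a_i - m_i, d_{i+1} = (638 - m_{i+1}^2)/d_i, a_{i+1} = floor((a_0 + m_{i+1})/d_{i+1}):
  m_1 = 1*25 - 0 = 25, d_1 = (638 - 25^2)/1 = 13/1 = 13, a_1 = floor((25 + 25)/13) = 3.
  m_2 = 13*3 - 25 = 14, d_2 = (638 - 14^2)/13 = 442/13 = 34, a_2 = floor((25 + 14)/34) = 1.
  m_3 = 34*1 - 14 = 20, d_3 = (638 - 20^2)/34 = 238/34 = 7, a_3 = floor((25 + 20)/7) = 6.
  m_4 = 7*6 - 20 = 22, d_4 = (638 - 22^2)/7 = 154/7 = 22, a_4 = floor((25 + 22)/22) = 2.
  m_5 = 22*2 - 22 = 22, d_5 = (638 - 22^2)/22 = 154/22 = 7, a_5 = floor((25 + 22)/7) = 6.
  m_6 = 7*6 - 22 = 20, d_6 = (638 - 20^2)/7 = 238/7 = 34, a_6 = floor((25 + 20)/34) = 1.
  m_7 = 34*1 - 20 = 14, d_7 = (638 - 14^2)/34 = 442/34 = 13, a_7 = floor((25 + 14)/13) = 3.
  m_8 = 13*3 - 14 = 25, d_8 = (638 - 25^2)/13 = 13/13 = 1, a_8 = floor((25 + 25)/1) = 50.
  m_9 = 1*50 - 25 = 25, d_9 = (638 - 25^2)/1 = 13/1 = 13: (m_9, d_9) = (m_1, d_1) = (25, 13), so from here the quotients repeat a_1, ..., a_8; the period length is 8.
Hence the expansion of sqrt(638) is a_0 = 25 followed by the repeating block 3, 1, 6, 2, 6, 1, 3, 50 (period 8).

[25; (3, 1, 6, 2, 6, 1, 3, 50)]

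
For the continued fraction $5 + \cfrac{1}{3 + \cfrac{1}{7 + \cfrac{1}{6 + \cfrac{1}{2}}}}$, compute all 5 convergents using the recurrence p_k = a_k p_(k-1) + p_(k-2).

5/1, 16/3, 117/22, 718/135, 1553/292

Using the convergent recurrence p_i = a_i*p_{i-1} + p_{i-2}, q_i = a_i*q_{i-1} + q_{i-2} with p_{-2}=0, p_{-1}=1, q_{-2}=1, q_{-1}=0:
  i=0: a_0=5, p_0 = 5*1 + 0 = 5, q_0 = 5*0 + 1 = 1.
  i=1: a_1=3, p_1 = 3*5 + 1 = 16, q_1 = 3*1 + 0 = 3.
  i=2: a_2=7, p_2 = 7*16 + 5 = 117, q_2 = 7*3 + 1 = 22.
  i=3: a_3=6, p_3 = 6*117 + 16 = 718, q_3 = 6*22 + 3 = 135.
  i=4: a_4=2, p_4 = 2*718 + 117 = 1553, q_4 = 2*135 + 22 = 292.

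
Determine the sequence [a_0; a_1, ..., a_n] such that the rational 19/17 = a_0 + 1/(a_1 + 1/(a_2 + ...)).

[1; 8, 2]

Run the Euclidean algorithm on 19 and 17; the successive quotients are the partial quotients a_0, a_1, ... (each step inverts the fractional part left over by the previous one):
  19 = 1*17 + 2, so a_0 = 1.
  17 = 8*2 + 1, so a_1 = 8.
  2 = 2*1 + 0, so a_2 = 2.
The remainder reaches 0 after 3 divisions, so the expansion has 3 partial quotients, read off in order.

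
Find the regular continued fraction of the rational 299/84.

[3; 1, 1, 3, 1, 2, 3]

Run the Euclidean algorithm on 299 and 84; the successive quotients are the partial quotients a_0, a_1, ... (each step inverts the fractional part left over by the previous one):
  299 = 3*84 + 47, so a_0 = 3.
  84 = 1*47 + 37, so a_1 = 1.
  47 = 1*37 + 10, so a_2 = 1.
  37 = 3*10 + 7, so a_3 = 3.
  10 = 1*7 + 3, so a_4 = 1.
  7 = 2*3 + 1, so a_5 = 2.
  3 = 3*1 + 0, so a_6 = 3.
The remainder reaches 0 after 7 divisions, so the expansion has 7 partial quotients, read off in order.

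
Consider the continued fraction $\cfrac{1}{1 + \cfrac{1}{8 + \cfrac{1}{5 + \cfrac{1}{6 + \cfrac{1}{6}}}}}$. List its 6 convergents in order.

Using the convergent recurrence p_i = a_i*p_{i-1} + p_{i-2}, q_i = a_i*q_{i-1} + q_{i-2} with p_{-2}=0, p_{-1}=1, q_{-2}=1, q_{-1}=0:
  i=0: a_0=0, p_0 = 0*1 + 0 = 0, q_0 = 0*0 + 1 = 1.
  i=1: a_1=1, p_1 = 1*0 + 1 = 1, q_1 = 1*1 + 0 = 1.
  i=2: a_2=8, p_2 = 8*1 + 0 = 8, q_2 = 8*1 + 1 = 9.
  i=3: a_3=5, p_3 = 5*8 + 1 = 41, q_3 = 5*9 + 1 = 46.
  i=4: a_4=6, p_4 = 6*41 + 8 = 254, q_4 = 6*46 + 9 = 285.
  i=5: a_5=6, p_5 = 6*254 + 41 = 1565, q_5 = 6*285 + 46 = 1756.

0/1, 1/1, 8/9, 41/46, 254/285, 1565/1756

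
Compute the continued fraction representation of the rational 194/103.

[1; 1, 7, 1, 1, 2, 2]

Run the Euclidean algorithm on 194 and 103; the successive quotients are the partial quotients a_0, a_1, ... (each step inverts the fractional part left over by the previous one):
  194 = 1*103 + 91, so a_0 = 1.
  103 = 1*91 + 12, so a_1 = 1.
  91 = 7*12 + 7, so a_2 = 7.
  12 = 1*7 + 5, so a_3 = 1.
  7 = 1*5 + 2, so a_4 = 1.
  5 = 2*2 + 1, so a_5 = 2.
  2 = 2*1 + 0, so a_6 = 2.
The remainder reaches 0 after 7 divisions, so the expansion has 7 partial quotients, read off in order.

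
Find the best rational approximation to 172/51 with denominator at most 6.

Expand x = 172/51 as a continued fraction with the Euclidean algorithm:
  172 = 3*51 + 19, so a_0 = 3.
  51 = 2*19 + 13, so a_1 = 2.
  19 = 1*13 + 6, so a_2 = 1.
  13 = 2*6 + 1, so a_3 = 2.
  6 = 6*1 + 0, so a_4 = 6.
so x = [3; 2, 1, 2, 6].
Convergents (p_i = a_i*p_{i-1} + p_{i-2}, q_i = a_i*q_{i-1} + q_{i-2} with p_{-2}=0, p_{-1}=1, q_{-2}=1, q_{-1}=0), until the denominator exceeds 6:
  i=0: a_0=3, p_0 = 3*1 + 0 = 3, q_0 = 3*0 + 1 = 1.
  i=1: a_1=2, p_1 = 2*3 + 1 = 7, q_1 = 2*1 + 0 = 2.
  i=2: a_2=1, p_2 = 1*7 + 3 = 10, q_2 = 1*2 + 1 = 3.
  i=3: a_3=2, p_3 = 2*10 + 7 = 27, q_3 = 2*3 + 2 = 8.
q_3 = 8 > 6, so the last convergent with denominator <= 6 is p_2/q_2 = 10/3.
The closest fraction with denominator <= 6 is either p_2/q_2 or the intermediate fraction (k*p_2 + p_1)/(k*q_2 + q_1) with the largest k >= 1 whose denominator stays <= 6; these approach x as k grows, and every other convergent or intermediate fraction in range is farther away.
Largest k: floor((6 - q_1)/q_2) = floor((6 - 2)/3) = 1.
That gives (1*10 + 7)/(1*3 + 2) = 17/5.
Compare the errors: |x - 10/3| = |172*3 - 10*51|/(51*3) = 6/153, and |x - 17/5| = |172*5 - 17*51|/(51*5) = 7/255.
Cross-multiplying, 7*153 = 1071 < 1530 = 6*255, so 7/255 is smaller: the intermediate fraction 17/5 is closer to x than 10/3.

17/5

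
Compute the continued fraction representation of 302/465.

Run the Euclidean algorithm on 302 and 465; the successive quotients are the partial quotients a_0, a_1, ... (each step inverts the fractional part left over by the previous one):
  302 = 0*465 + 302, so a_0 = 0.
  465 = 1*302 + 163, so a_1 = 1.
  302 = 1*163 + 139, so a_2 = 1.
  163 = 1*139 + 24, so a_3 = 1.
  139 = 5*24 + 19, so a_4 = 5.
  24 = 1*19 + 5, so a_5 = 1.
  19 = 3*5 + 4, so a_6 = 3.
  5 = 1*4 + 1, so a_7 = 1.
  4 = 4*1 + 0, so a_8 = 4.
The remainder reaches 0 after 9 divisions, so the expansion has 9 partial quotients, read off in order.

[0; 1, 1, 1, 5, 1, 3, 1, 4]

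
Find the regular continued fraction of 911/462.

Run the Euclidean algorithm on 911 and 462; the successive quotients are the partial quotients a_0, a_1, ... (each step inverts the fractional part left over by the previous one):
  911 = 1*462 + 449, so a_0 = 1.
  462 = 1*449 + 13, so a_1 = 1.
  449 = 34*13 + 7, so a_2 = 34.
  13 = 1*7 + 6, so a_3 = 1.
  7 = 1*6 + 1, so a_4 = 1.
  6 = 6*1 + 0, so a_5 = 6.
The remainder reaches 0 after 6 divisions, so the expansion has 6 partial quotients, read off in order.

[1; 1, 34, 1, 1, 6]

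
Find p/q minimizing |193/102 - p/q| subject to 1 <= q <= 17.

17/9

Expand x = 193/102 as a continued fraction with the Euclidean algorithm:
  193 = 1*102 + 91, so a_0 = 1.
  102 = 1*91 + 11, so a_1 = 1.
  91 = 8*11 + 3, so a_2 = 8.
  11 = 3*3 + 2, so a_3 = 3.
  3 = 1*2 + 1, so a_4 = 1.
  2 = 2*1 + 0, so a_5 = 2.
so x = [1; 1, 8, 3, 1, 2].
Convergents (p_i = a_i*p_{i-1} + p_{i-2}, q_i = a_i*q_{i-1} + q_{i-2} with p_{-2}=0, p_{-1}=1, q_{-2}=1, q_{-1}=0), until the denominator exceeds 17:
  i=0: a_0=1, p_0 = 1*1 + 0 = 1, q_0 = 1*0 + 1 = 1.
  i=1: a_1=1, p_1 = 1*1 + 1 = 2, q_1 = 1*1 + 0 = 1.
  i=2: a_2=8, p_2 = 8*2 + 1 = 17, q_2 = 8*1 + 1 = 9.
  i=3: a_3=3, p_3 = 3*17 + 2 = 53, q_3 = 3*9 + 1 = 28.
q_3 = 28 > 17, so the last convergent with denominator <= 17 is p_2/q_2 = 17/9.
The closest fraction with denominator <= 17 is either p_2/q_2 or the intermediate fraction (k*p_2 + p_1)/(k*q_2 + q_1) with the largest k >= 1 whose denominator stays <= 17; these approach x as k grows, and every other convergent or intermediate fraction in range is farther away.
Largest k: floor((17 - q_1)/q_2) = floor((17 - 1)/9) = 1.
That gives (1*17 + 2)/(1*9 + 1) = 19/10.
Compare the errors: |x - 17/9| = |193*9 - 17*102|/(102*9) = 3/918, and |x - 19/10| = |193*10 - 19*102|/(102*10) = 8/1020.
Cross-multiplying, 3*1020 = 3060 < 7344 = 8*918, so 3/918 is smaller: the convergent 17/9 is closer to x than 19/10.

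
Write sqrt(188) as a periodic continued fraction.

[13; (1, 2, 2, 6, 2, 2, 1, 26)]

Write x_i = (sqrt(188) + m_i)/d_i with (m_0, d_0) = (0, 1). a_0 = floor(sqrt(188)) = 13, since 13^2 = 169 <= 188 < 196 = 14^2.
Iterate m_{i+1} = d_i*a_i - m_i, d_{i+1} = (188 - m_{i+1}^2)/d_i, a_{i+1} = floor((a_0 + m_{i+1})/d_{i+1}):
  m_1 = 1*13 - 0 = 13, d_1 = (188 - 13^2)/1 = 19/1 = 19, a_1 = floor((13 + 13)/19) = 1.
  m_2 = 19*1 - 13 = 6, d_2 = (188 - 6^2)/19 = 152/19 = 8, a_2 = floor((13 + 6)/8) = 2.
  m_3 = 8*2 - 6 = 10, d_3 = (188 - 10^2)/8 = 88/8 = 11, a_3 = floor((13 + 10)/11) = 2.
  m_4 = 11*2 - 10 = 12, d_4 = (188 - 12^2)/11 = 44/11 = 4, a_4 = floor((13 + 12)/4) = 6.
  m_5 = 4*6 - 12 = 12, d_5 = (188 - 12^2)/4 = 44/4 = 11, a_5 = floor((13 + 12)/11) = 2.
  m_6 = 11*2 - 12 = 10, d_6 = (188 - 10^2)/11 = 88/11 = 8, a_6 = floor((13 + 10)/8) = 2.
  m_7 = 8*2 - 10 = 6, d_7 = (188 - 6^2)/8 = 152/8 = 19, a_7 = floor((13 + 6)/19) = 1.
  m_8 = 19*1 - 6 = 13, d_8 = (188 - 13^2)/19 = 19/19 = 1, a_8 = floor((13 + 13)/1) = 26.
  m_9 = 1*26 - 13 = 13, d_9 = (188 - 13^2)/1 = 19/1 = 19: (m_9, d_9) = (m_1, d_1) = (13, 19), so from here the quotients repeat a_1, ..., a_8; the period length is 8.
Hence the expansion of sqrt(188) is a_0 = 13 followed by the repeating block 1, 2, 2, 6, 2, 2, 1, 26 (period 8).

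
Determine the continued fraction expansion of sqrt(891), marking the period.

[29; (1, 5, 1, 1, 1, 5, 1, 58)]

Write x_i = (sqrt(891) + m_i)/d_i with (m_0, d_0) = (0, 1). a_0 = floor(sqrt(891)) = 29, since 29^2 = 841 <= 891 < 900 = 30^2.
Iterate m_{i+1} = d_i*a_i - m_i, d_{i+1} = (891 - m_{i+1}^2)/d_i, a_{i+1} = floor((a_0 + m_{i+1})/d_{i+1}):
  m_1 = 1*29 - 0 = 29, d_1 = (891 - 29^2)/1 = 50/1 = 50, a_1 = floor((29 + 29)/50) = 1.
  m_2 = 50*1 - 29 = 21, d_2 = (891 - 21^2)/50 = 450/50 = 9, a_2 = floor((29 + 21)/9) = 5.
  m_3 = 9*5 - 21 = 24, d_3 = (891 - 24^2)/9 = 315/9 = 35, a_3 = floor((29 + 24)/35) = 1.
  m_4 = 35*1 - 24 = 11, d_4 = (891 - 11^2)/35 = 770/35 = 22, a_4 = floor((29 + 11)/22) = 1.
  m_5 = 22*1 - 11 = 11, d_5 = (891 - 11^2)/22 = 770/22 = 35, a_5 = floor((29 + 11)/35) = 1.
  m_6 = 35*1 - 11 = 24, d_6 = (891 - 24^2)/35 = 315/35 = 9, a_6 = floor((29 + 24)/9) = 5.
  m_7 = 9*5 - 24 = 21, d_7 = (891 - 21^2)/9 = 450/9 = 50, a_7 = floor((29 + 21)/50) = 1.
  m_8 = 50*1 - 21 = 29, d_8 = (891 - 29^2)/50 = 50/50 = 1, a_8 = floor((29 + 29)/1) = 58.
  m_9 = 1*58 - 29 = 29, d_9 = (891 - 29^2)/1 = 50/1 = 50: (m_9, d_9) = (m_1, d_1) = (29, 50), so from here the quotients repeat a_1, ..., a_8; the period length is 8.
Hence the expansion of sqrt(891) is a_0 = 29 followed by the repeating block 1, 5, 1, 1, 1, 5, 1, 58 (period 8).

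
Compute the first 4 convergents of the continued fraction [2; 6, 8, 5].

Using the convergent recurrence p_i = a_i*p_{i-1} + p_{i-2}, q_i = a_i*q_{i-1} + q_{i-2} with p_{-2}=0, p_{-1}=1, q_{-2}=1, q_{-1}=0:
  i=0: a_0=2, p_0 = 2*1 + 0 = 2, q_0 = 2*0 + 1 = 1.
  i=1: a_1=6, p_1 = 6*2 + 1 = 13, q_1 = 6*1 + 0 = 6.
  i=2: a_2=8, p_2 = 8*13 + 2 = 106, q_2 = 8*6 + 1 = 49.
  i=3: a_3=5, p_3 = 5*106 + 13 = 543, q_3 = 5*49 + 6 = 251.

2/1, 13/6, 106/49, 543/251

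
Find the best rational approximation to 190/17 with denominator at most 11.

Expand x = 190/17 as a continued fraction with the Euclidean algorithm:
  190 = 11*17 + 3, so a_0 = 11.
  17 = 5*3 + 2, so a_1 = 5.
  3 = 1*2 + 1, so a_2 = 1.
  2 = 2*1 + 0, so a_3 = 2.
so x = [11; 5, 1, 2].
Convergents (p_i = a_i*p_{i-1} + p_{i-2}, q_i = a_i*q_{i-1} + q_{i-2} with p_{-2}=0, p_{-1}=1, q_{-2}=1, q_{-1}=0), until the denominator exceeds 11:
  i=0: a_0=11, p_0 = 11*1 + 0 = 11, q_0 = 11*0 + 1 = 1.
  i=1: a_1=5, p_1 = 5*11 + 1 = 56, q_1 = 5*1 + 0 = 5.
  i=2: a_2=1, p_2 = 1*56 + 11 = 67, q_2 = 1*5 + 1 = 6.
  i=3: a_3=2, p_3 = 2*67 + 56 = 190, q_3 = 2*6 + 5 = 17.
q_3 = 17 > 11, so the last convergent with denominator <= 11 is p_2/q_2 = 67/6.
The closest fraction with denominator <= 11 is either p_2/q_2 or the intermediate fraction (k*p_2 + p_1)/(k*q_2 + q_1) with the largest k >= 1 whose denominator stays <= 11; these approach x as k grows, and every other convergent or intermediate fraction in range is farther away.
Largest k: floor((11 - q_1)/q_2) = floor((11 - 5)/6) = 1.
That gives (1*67 + 56)/(1*6 + 5) = 123/11.
Compare the errors: |x - 67/6| = |190*6 - 67*17|/(17*6) = 1/102, and |x - 123/11| = |190*11 - 123*17|/(17*11) = 1/187.
Cross-multiplying, 1*102 = 102 < 187 = 1*187, so 1/187 is smaller: the intermediate fraction 123/11 is closer to x than 67/6.

123/11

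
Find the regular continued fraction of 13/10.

[1; 3, 3]

Run the Euclidean algorithm on 13 and 10; the successive quotients are the partial quotients a_0, a_1, ... (each step inverts the fractional part left over by the previous one):
  13 = 1*10 + 3, so a_0 = 1.
  10 = 3*3 + 1, so a_1 = 3.
  3 = 3*1 + 0, so a_2 = 3.
The remainder reaches 0 after 3 divisions, so the expansion has 3 partial quotients, read off in order.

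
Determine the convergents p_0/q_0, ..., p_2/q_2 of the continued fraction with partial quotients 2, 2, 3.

Using the convergent recurrence p_i = a_i*p_{i-1} + p_{i-2}, q_i = a_i*q_{i-1} + q_{i-2} with p_{-2}=0, p_{-1}=1, q_{-2}=1, q_{-1}=0:
  i=0: a_0=2, p_0 = 2*1 + 0 = 2, q_0 = 2*0 + 1 = 1.
  i=1: a_1=2, p_1 = 2*2 + 1 = 5, q_1 = 2*1 + 0 = 2.
  i=2: a_2=3, p_2 = 3*5 + 2 = 17, q_2 = 3*2 + 1 = 7.

2/1, 5/2, 17/7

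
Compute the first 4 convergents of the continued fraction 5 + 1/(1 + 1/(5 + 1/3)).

5/1, 6/1, 35/6, 111/19

Using the convergent recurrence p_i = a_i*p_{i-1} + p_{i-2}, q_i = a_i*q_{i-1} + q_{i-2} with p_{-2}=0, p_{-1}=1, q_{-2}=1, q_{-1}=0:
  i=0: a_0=5, p_0 = 5*1 + 0 = 5, q_0 = 5*0 + 1 = 1.
  i=1: a_1=1, p_1 = 1*5 + 1 = 6, q_1 = 1*1 + 0 = 1.
  i=2: a_2=5, p_2 = 5*6 + 5 = 35, q_2 = 5*1 + 1 = 6.
  i=3: a_3=3, p_3 = 3*35 + 6 = 111, q_3 = 3*6 + 1 = 19.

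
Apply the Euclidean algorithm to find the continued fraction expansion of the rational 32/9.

[3; 1, 1, 4]

Run the Euclidean algorithm on 32 and 9; the successive quotients are the partial quotients a_0, a_1, ... (each step inverts the fractional part left over by the previous one):
  32 = 3*9 + 5, so a_0 = 3.
  9 = 1*5 + 4, so a_1 = 1.
  5 = 1*4 + 1, so a_2 = 1.
  4 = 4*1 + 0, so a_3 = 4.
The remainder reaches 0 after 4 divisions, so the expansion has 4 partial quotients, read off in order.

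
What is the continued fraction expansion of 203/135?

[1; 1, 1, 67]

Run the Euclidean algorithm on 203 and 135; the successive quotients are the partial quotients a_0, a_1, ... (each step inverts the fractional part left over by the previous one):
  203 = 1*135 + 68, so a_0 = 1.
  135 = 1*68 + 67, so a_1 = 1.
  68 = 1*67 + 1, so a_2 = 1.
  67 = 67*1 + 0, so a_3 = 67.
The remainder reaches 0 after 4 divisions, so the expansion has 4 partial quotients, read off in order.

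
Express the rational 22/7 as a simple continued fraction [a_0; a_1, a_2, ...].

Run the Euclidean algorithm on 22 and 7; the successive quotients are the partial quotients a_0, a_1, ... (each step inverts the fractional part left over by the previous one):
  22 = 3*7 + 1, so a_0 = 3.
  7 = 7*1 + 0, so a_1 = 7.
The remainder reaches 0 after 2 divisions, so the expansion has 2 partial quotients, read off in order.

[3; 7]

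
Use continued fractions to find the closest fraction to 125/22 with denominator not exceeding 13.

Expand x = 125/22 as a continued fraction with the Euclidean algorithm:
  125 = 5*22 + 15, so a_0 = 5.
  22 = 1*15 + 7, so a_1 = 1.
  15 = 2*7 + 1, so a_2 = 2.
  7 = 7*1 + 0, so a_3 = 7.
so x = [5; 1, 2, 7].
Convergents (p_i = a_i*p_{i-1} + p_{i-2}, q_i = a_i*q_{i-1} + q_{i-2} with p_{-2}=0, p_{-1}=1, q_{-2}=1, q_{-1}=0), until the denominator exceeds 13:
  i=0: a_0=5, p_0 = 5*1 + 0 = 5, q_0 = 5*0 + 1 = 1.
  i=1: a_1=1, p_1 = 1*5 + 1 = 6, q_1 = 1*1 + 0 = 1.
  i=2: a_2=2, p_2 = 2*6 + 5 = 17, q_2 = 2*1 + 1 = 3.
  i=3: a_3=7, p_3 = 7*17 + 6 = 125, q_3 = 7*3 + 1 = 22.
q_3 = 22 > 13, so the last convergent with denominator <= 13 is p_2/q_2 = 17/3.
The closest fraction with denominator <= 13 is either p_2/q_2 or the intermediate fraction (k*p_2 + p_1)/(k*q_2 + q_1) with the largest k >= 1 whose denominator stays <= 13; these approach x as k grows, and every other convergent or intermediate fraction in range is farther away.
Largest k: floor((13 - q_1)/q_2) = floor((13 - 1)/3) = 4.
That gives (4*17 + 6)/(4*3 + 1) = 74/13.
Compare the errors: |x - 17/3| = |125*3 - 17*22|/(22*3) = 1/66, and |x - 74/13| = |125*13 - 74*22|/(22*13) = 3/286.
Cross-multiplying, 3*66 = 198 < 286 = 1*286, so 3/286 is smaller: the intermediate fraction 74/13 is closer to x than 17/3.

74/13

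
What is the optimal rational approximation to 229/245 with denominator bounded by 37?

Expand x = 229/245 as a continued fraction with the Euclidean algorithm:
  229 = 0*245 + 229, so a_0 = 0.
  245 = 1*229 + 16, so a_1 = 1.
  229 = 14*16 + 5, so a_2 = 14.
  16 = 3*5 + 1, so a_3 = 3.
  5 = 5*1 + 0, so a_4 = 5.
so x = [0; 1, 14, 3, 5].
Convergents (p_i = a_i*p_{i-1} + p_{i-2}, q_i = a_i*q_{i-1} + q_{i-2} with p_{-2}=0, p_{-1}=1, q_{-2}=1, q_{-1}=0), until the denominator exceeds 37:
  i=0: a_0=0, p_0 = 0*1 + 0 = 0, q_0 = 0*0 + 1 = 1.
  i=1: a_1=1, p_1 = 1*0 + 1 = 1, q_1 = 1*1 + 0 = 1.
  i=2: a_2=14, p_2 = 14*1 + 0 = 14, q_2 = 14*1 + 1 = 15.
  i=3: a_3=3, p_3 = 3*14 + 1 = 43, q_3 = 3*15 + 1 = 46.
q_3 = 46 > 37, so the last convergent with denominator <= 37 is p_2/q_2 = 14/15.
The closest fraction with denominator <= 37 is either p_2/q_2 or the intermediate fraction (k*p_2 + p_1)/(k*q_2 + q_1) with the largest k >= 1 whose denominator stays <= 37; these approach x as k grows, and every other convergent or intermediate fraction in range is farther away.
Largest k: floor((37 - q_1)/q_2) = floor((37 - 1)/15) = 2.
That gives (2*14 + 1)/(2*15 + 1) = 29/31.
Compare the errors: |x - 14/15| = |229*15 - 14*245|/(245*15) = 5/3675, and |x - 29/31| = |229*31 - 29*245|/(245*31) = 6/7595.
Cross-multiplying, 6*3675 = 22050 < 37975 = 5*7595, so 6/7595 is smaller: the intermediate fraction 29/31 is closer to x than 14/15.

29/31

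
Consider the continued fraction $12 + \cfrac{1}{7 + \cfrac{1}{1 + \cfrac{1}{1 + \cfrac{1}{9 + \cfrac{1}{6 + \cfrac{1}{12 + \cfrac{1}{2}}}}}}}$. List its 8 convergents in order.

12/1, 85/7, 97/8, 182/15, 1735/143, 10592/873, 128839/10619, 268270/22111

Using the convergent recurrence p_i = a_i*p_{i-1} + p_{i-2}, q_i = a_i*q_{i-1} + q_{i-2} with p_{-2}=0, p_{-1}=1, q_{-2}=1, q_{-1}=0:
  i=0: a_0=12, p_0 = 12*1 + 0 = 12, q_0 = 12*0 + 1 = 1.
  i=1: a_1=7, p_1 = 7*12 + 1 = 85, q_1 = 7*1 + 0 = 7.
  i=2: a_2=1, p_2 = 1*85 + 12 = 97, q_2 = 1*7 + 1 = 8.
  i=3: a_3=1, p_3 = 1*97 + 85 = 182, q_3 = 1*8 + 7 = 15.
  i=4: a_4=9, p_4 = 9*182 + 97 = 1735, q_4 = 9*15 + 8 = 143.
  i=5: a_5=6, p_5 = 6*1735 + 182 = 10592, q_5 = 6*143 + 15 = 873.
  i=6: a_6=12, p_6 = 12*10592 + 1735 = 128839, q_6 = 12*873 + 143 = 10619.
  i=7: a_7=2, p_7 = 2*128839 + 10592 = 268270, q_7 = 2*10619 + 873 = 22111.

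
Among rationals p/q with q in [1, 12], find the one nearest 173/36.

24/5

Expand x = 173/36 as a continued fraction with the Euclidean algorithm:
  173 = 4*36 + 29, so a_0 = 4.
  36 = 1*29 + 7, so a_1 = 1.
  29 = 4*7 + 1, so a_2 = 4.
  7 = 7*1 + 0, so a_3 = 7.
so x = [4; 1, 4, 7].
Convergents (p_i = a_i*p_{i-1} + p_{i-2}, q_i = a_i*q_{i-1} + q_{i-2} with p_{-2}=0, p_{-1}=1, q_{-2}=1, q_{-1}=0), until the denominator exceeds 12:
  i=0: a_0=4, p_0 = 4*1 + 0 = 4, q_0 = 4*0 + 1 = 1.
  i=1: a_1=1, p_1 = 1*4 + 1 = 5, q_1 = 1*1 + 0 = 1.
  i=2: a_2=4, p_2 = 4*5 + 4 = 24, q_2 = 4*1 + 1 = 5.
  i=3: a_3=7, p_3 = 7*24 + 5 = 173, q_3 = 7*5 + 1 = 36.
q_3 = 36 > 12, so the last convergent with denominator <= 12 is p_2/q_2 = 24/5.
The closest fraction with denominator <= 12 is either p_2/q_2 or the intermediate fraction (k*p_2 + p_1)/(k*q_2 + q_1) with the largest k >= 1 whose denominator stays <= 12; these approach x as k grows, and every other convergent or intermediate fraction in range is farther away.
Largest k: floor((12 - q_1)/q_2) = floor((12 - 1)/5) = 2.
That gives (2*24 + 5)/(2*5 + 1) = 53/11.
Compare the errors: |x - 24/5| = |173*5 - 24*36|/(36*5) = 1/180, and |x - 53/11| = |173*11 - 53*36|/(36*11) = 5/396.
Cross-multiplying, 1*396 = 396 < 900 = 5*180, so 1/180 is smaller: the convergent 24/5 is closer to x than 53/11.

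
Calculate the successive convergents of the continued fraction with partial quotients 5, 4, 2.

Using the convergent recurrence p_i = a_i*p_{i-1} + p_{i-2}, q_i = a_i*q_{i-1} + q_{i-2} with p_{-2}=0, p_{-1}=1, q_{-2}=1, q_{-1}=0:
  i=0: a_0=5, p_0 = 5*1 + 0 = 5, q_0 = 5*0 + 1 = 1.
  i=1: a_1=4, p_1 = 4*5 + 1 = 21, q_1 = 4*1 + 0 = 4.
  i=2: a_2=2, p_2 = 2*21 + 5 = 47, q_2 = 2*4 + 1 = 9.

5/1, 21/4, 47/9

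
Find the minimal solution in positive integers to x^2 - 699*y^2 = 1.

(x, y) = (2271050, 85899)

First expand sqrt(699) as a continued fraction. With x_i = (sqrt(699) + m_i)/d_i and (m_0, d_0) = (0, 1): a_0 = floor(sqrt(699)) = 26, since 26^2 = 676 <= 699 < 729 = 27^2.
Iterate m_{i+1} = d_i*a_i - m_i, d_{i+1} = (699 - m_{i+1}^2)/d_i, a_{i+1} = floor((a_0 + m_{i+1})/d_{i+1}):
  m_1 = 1*26 - 0 = 26, d_1 = (699 - 26^2)/1 = 23/1 = 23, a_1 = floor((26 + 26)/23) = 2.
  m_2 = 23*2 - 26 = 20, d_2 = (699 - 20^2)/23 = 299/23 = 13, a_2 = floor((26 + 20)/13) = 3.
  m_3 = 13*3 - 20 = 19, d_3 = (699 - 19^2)/13 = 338/13 = 26, a_3 = floor((26 + 19)/26) = 1.
  m_4 = 26*1 - 19 = 7, d_4 = (699 - 7^2)/26 = 650/26 = 25, a_4 = floor((26 + 7)/25) = 1.
  m_5 = 25*1 - 7 = 18, d_5 = (699 - 18^2)/25 = 375/25 = 15, a_5 = floor((26 + 18)/15) = 2.
  m_6 = 15*2 - 18 = 12, d_6 = (699 - 12^2)/15 = 555/15 = 37, a_6 = floor((26 + 12)/37) = 1.
  m_7 = 37*1 - 12 = 25, d_7 = (699 - 25^2)/37 = 74/37 = 2, a_7 = floor((26 + 25)/2) = 25.
  m_8 = 2*25 - 25 = 25, d_8 = (699 - 25^2)/2 = 74/2 = 37, a_8 = floor((26 + 25)/37) = 1.
  m_9 = 37*1 - 25 = 12, d_9 = (699 - 12^2)/37 = 555/37 = 15, a_9 = floor((26 + 12)/15) = 2.
  m_10 = 15*2 - 12 = 18, d_10 = (699 - 18^2)/15 = 375/15 = 25, a_10 = floor((26 + 18)/25) = 1.
  m_11 = 25*1 - 18 = 7, d_11 = (699 - 7^2)/25 = 650/25 = 26, a_11 = floor((26 + 7)/26) = 1.
  m_12 = 26*1 - 7 = 19, d_12 = (699 - 19^2)/26 = 338/26 = 13, a_12 = floor((26 + 19)/13) = 3.
  m_13 = 13*3 - 19 = 20, d_13 = (699 - 20^2)/13 = 299/13 = 23, a_13 = floor((26 + 20)/23) = 2.
  m_14 = 23*2 - 20 = 26, d_14 = (699 - 26^2)/23 = 23/23 = 1, a_14 = floor((26 + 26)/1) = 52.
  m_15 = 1*52 - 26 = 26, d_15 = (699 - 26^2)/1 = 23/1 = 23: (m_15, d_15) = (m_1, d_1) = (26, 23), so from here the quotients repeat a_1, ..., a_14; the period length is 14.
So sqrt(699) = [26; (2, 3, 1, 1, 2, 1, 25, 1, 2, 1, 1, 3, 2, 52)] with period length k = 14.
k is even, so the fundamental solution of x^2 - 699y^2 = 1 is (p_{k-1}, q_{k-1}) = (p_13, q_13); compute convergents through index 13.
Convergents (p_i = a_i*p_{i-1} + p_{i-2}, q_i = a_i*q_{i-1} + q_{i-2} with p_{-2}=0, p_{-1}=1, q_{-2}=1, q_{-1}=0):
  i=0: a_0=26, p_0 = 26*1 + 0 = 26, q_0 = 26*0 + 1 = 1.
  i=1: a_1=2, p_1 = 2*26 + 1 = 53, q_1 = 2*1 + 0 = 2.
  i=2: a_2=3, p_2 = 3*53 + 26 = 185, q_2 = 3*2 + 1 = 7.
  i=3: a_3=1, p_3 = 1*185 + 53 = 238, q_3 = 1*7 + 2 = 9.
  i=4: a_4=1, p_4 = 1*238 + 185 = 423, q_4 = 1*9 + 7 = 16.
  i=5: a_5=2, p_5 = 2*423 + 238 = 1084, q_5 = 2*16 + 9 = 41.
  i=6: a_6=1, p_6 = 1*1084 + 423 = 1507, q_6 = 1*41 + 16 = 57.
  i=7: a_7=25, p_7 = 25*1507 + 1084 = 38759, q_7 = 25*57 + 41 = 1466.
  i=8: a_8=1, p_8 = 1*38759 + 1507 = 40266, q_8 = 1*1466 + 57 = 1523.
  i=9: a_9=2, p_9 = 2*40266 + 38759 = 119291, q_9 = 2*1523 + 1466 = 4512.
  i=10: a_10=1, p_10 = 1*119291 + 40266 = 159557, q_10 = 1*4512 + 1523 = 6035.
  i=11: a_11=1, p_11 = 1*159557 + 119291 = 278848, q_11 = 1*6035 + 4512 = 10547.
  i=12: a_12=3, p_12 = 3*278848 + 159557 = 996101, q_12 = 3*10547 + 6035 = 37676.
  i=13: a_13=2, p_13 = 2*996101 + 278848 = 2271050, q_13 = 2*37676 + 10547 = 85899.
Check: 2271050^2 - 699*85899^2 = 5157668102500 - 5157668102499 = 1, so (x, y) = (2271050, 85899) solves the equation, and by the theorem it is the least positive solution.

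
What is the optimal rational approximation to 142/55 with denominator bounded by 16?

31/12

Expand x = 142/55 as a continued fraction with the Euclidean algorithm:
  142 = 2*55 + 32, so a_0 = 2.
  55 = 1*32 + 23, so a_1 = 1.
  32 = 1*23 + 9, so a_2 = 1.
  23 = 2*9 + 5, so a_3 = 2.
  9 = 1*5 + 4, so a_4 = 1.
  5 = 1*4 + 1, so a_5 = 1.
  4 = 4*1 + 0, so a_6 = 4.
so x = [2; 1, 1, 2, 1, 1, 4].
Convergents (p_i = a_i*p_{i-1} + p_{i-2}, q_i = a_i*q_{i-1} + q_{i-2} with p_{-2}=0, p_{-1}=1, q_{-2}=1, q_{-1}=0), until the denominator exceeds 16:
  i=0: a_0=2, p_0 = 2*1 + 0 = 2, q_0 = 2*0 + 1 = 1.
  i=1: a_1=1, p_1 = 1*2 + 1 = 3, q_1 = 1*1 + 0 = 1.
  i=2: a_2=1, p_2 = 1*3 + 2 = 5, q_2 = 1*1 + 1 = 2.
  i=3: a_3=2, p_3 = 2*5 + 3 = 13, q_3 = 2*2 + 1 = 5.
  i=4: a_4=1, p_4 = 1*13 + 5 = 18, q_4 = 1*5 + 2 = 7.
  i=5: a_5=1, p_5 = 1*18 + 13 = 31, q_5 = 1*7 + 5 = 12.
  i=6: a_6=4, p_6 = 4*31 + 18 = 142, q_6 = 4*12 + 7 = 55.
q_6 = 55 > 16, so the last convergent with denominator <= 16 is p_5/q_5 = 31/12.
The closest fraction with denominator <= 16 is either p_5/q_5 or the intermediate fraction (k*p_5 + p_4)/(k*q_5 + q_4) with the largest k >= 1 whose denominator stays <= 16; these approach x as k grows, and every other convergent or intermediate fraction in range is farther away.
Largest k: floor((16 - q_4)/q_5) = floor((16 - 7)/12) = 0.
Since k = 0, no intermediate fraction beyond p_5/q_5 has denominator <= 16, so the convergent 31/12 is the closest (its error is |142*12 - 31*55|/(55*12) = 1/660).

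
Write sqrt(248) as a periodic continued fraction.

Write x_i = (sqrt(248) + m_i)/d_i with (m_0, d_0) = (0, 1). a_0 = floor(sqrt(248)) = 15, since 15^2 = 225 <= 248 < 256 = 16^2.
Iterate m_{i+1} = d_i*a_i - m_i, d_{i+1} = (248 - m_{i+1}^2)/d_i, a_{i+1} = floor((a_0 + m_{i+1})/d_{i+1}):
  m_1 = 1*15 - 0 = 15, d_1 = (248 - 15^2)/1 = 23/1 = 23, a_1 = floor((15 + 15)/23) = 1.
  m_2 = 23*1 - 15 = 8, d_2 = (248 - 8^2)/23 = 184/23 = 8, a_2 = floor((15 + 8)/8) = 2.
  m_3 = 8*2 - 8 = 8, d_3 = (248 - 8^2)/8 = 184/8 = 23, a_3 = floor((15 + 8)/23) = 1.
  m_4 = 23*1 - 8 = 15, d_4 = (248 - 15^2)/23 = 23/23 = 1, a_4 = floor((15 + 15)/1) = 30.
  m_5 = 1*30 - 15 = 15, d_5 = (248 - 15^2)/1 = 23/1 = 23: (m_5, d_5) = (m_1, d_1) = (15, 23), so from here the quotients repeat a_1, ..., a_4; the period length is 4.
Hence the expansion of sqrt(248) is a_0 = 15 followed by the repeating block 1, 2, 1, 30 (period 4).

[15; (1, 2, 1, 30)]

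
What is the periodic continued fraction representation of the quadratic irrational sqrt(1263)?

Write x_i = (sqrt(1263) + m_i)/d_i with (m_0, d_0) = (0, 1). a_0 = floor(sqrt(1263)) = 35, since 35^2 = 1225 <= 1263 < 1296 = 36^2.
Iterate m_{i+1} = d_i*a_i - m_i, d_{i+1} = (1263 - m_{i+1}^2)/d_i, a_{i+1} = floor((a_0 + m_{i+1})/d_{i+1}):
  m_1 = 1*35 - 0 = 35, d_1 = (1263 - 35^2)/1 = 38/1 = 38, a_1 = floor((35 + 35)/38) = 1.
  m_2 = 38*1 - 35 = 3, d_2 = (1263 - 3^2)/38 = 1254/38 = 33, a_2 = floor((35 + 3)/33) = 1.
  m_3 = 33*1 - 3 = 30, d_3 = (1263 - 30^2)/33 = 363/33 = 11, a_3 = floor((35 + 30)/11) = 5.
  m_4 = 11*5 - 30 = 25, d_4 = (1263 - 25^2)/11 = 638/11 = 58, a_4 = floor((35 + 25)/58) = 1.
  m_5 = 58*1 - 25 = 33, d_5 = (1263 - 33^2)/58 = 174/58 = 3, a_5 = floor((35 + 33)/3) = 22.
  m_6 = 3*22 - 33 = 33, d_6 = (1263 - 33^2)/3 = 174/3 = 58, a_6 = floor((35 + 33)/58) = 1.
  m_7 = 58*1 - 33 = 25, d_7 = (1263 - 25^2)/58 = 638/58 = 11, a_7 = floor((35 + 25)/11) = 5.
  m_8 = 11*5 - 25 = 30, d_8 = (1263 - 30^2)/11 = 363/11 = 33, a_8 = floor((35 + 30)/33) = 1.
  m_9 = 33*1 - 30 = 3, d_9 = (1263 - 3^2)/33 = 1254/33 = 38, a_9 = floor((35 + 3)/38) = 1.
  m_10 = 38*1 - 3 = 35, d_10 = (1263 - 35^2)/38 = 38/38 = 1, a_10 = floor((35 + 35)/1) = 70.
  m_11 = 1*70 - 35 = 35, d_11 = (1263 - 35^2)/1 = 38/1 = 38: (m_11, d_11) = (m_1, d_1) = (35, 38), so from here the quotients repeat a_1, ..., a_10; the period length is 10.
Hence the expansion of sqrt(1263) is a_0 = 35 followed by the repeating block 1, 1, 5, 1, 22, 1, 5, 1, 1, 70 (period 10).

[35; (1, 1, 5, 1, 22, 1, 5, 1, 1, 70)]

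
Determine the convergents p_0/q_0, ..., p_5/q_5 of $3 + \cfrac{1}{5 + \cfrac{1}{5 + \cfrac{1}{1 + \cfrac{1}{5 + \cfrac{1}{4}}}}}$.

3/1, 16/5, 83/26, 99/31, 578/181, 2411/755

Using the convergent recurrence p_i = a_i*p_{i-1} + p_{i-2}, q_i = a_i*q_{i-1} + q_{i-2} with p_{-2}=0, p_{-1}=1, q_{-2}=1, q_{-1}=0:
  i=0: a_0=3, p_0 = 3*1 + 0 = 3, q_0 = 3*0 + 1 = 1.
  i=1: a_1=5, p_1 = 5*3 + 1 = 16, q_1 = 5*1 + 0 = 5.
  i=2: a_2=5, p_2 = 5*16 + 3 = 83, q_2 = 5*5 + 1 = 26.
  i=3: a_3=1, p_3 = 1*83 + 16 = 99, q_3 = 1*26 + 5 = 31.
  i=4: a_4=5, p_4 = 5*99 + 83 = 578, q_4 = 5*31 + 26 = 181.
  i=5: a_5=4, p_5 = 4*578 + 99 = 2411, q_5 = 4*181 + 31 = 755.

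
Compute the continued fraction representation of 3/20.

[0; 6, 1, 2]

Run the Euclidean algorithm on 3 and 20; the successive quotients are the partial quotients a_0, a_1, ... (each step inverts the fractional part left over by the previous one):
  3 = 0*20 + 3, so a_0 = 0.
  20 = 6*3 + 2, so a_1 = 6.
  3 = 1*2 + 1, so a_2 = 1.
  2 = 2*1 + 0, so a_3 = 2.
The remainder reaches 0 after 4 divisions, so the expansion has 4 partial quotients, read off in order.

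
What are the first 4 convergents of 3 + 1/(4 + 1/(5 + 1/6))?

Using the convergent recurrence p_i = a_i*p_{i-1} + p_{i-2}, q_i = a_i*q_{i-1} + q_{i-2} with p_{-2}=0, p_{-1}=1, q_{-2}=1, q_{-1}=0:
  i=0: a_0=3, p_0 = 3*1 + 0 = 3, q_0 = 3*0 + 1 = 1.
  i=1: a_1=4, p_1 = 4*3 + 1 = 13, q_1 = 4*1 + 0 = 4.
  i=2: a_2=5, p_2 = 5*13 + 3 = 68, q_2 = 5*4 + 1 = 21.
  i=3: a_3=6, p_3 = 6*68 + 13 = 421, q_3 = 6*21 + 4 = 130.

3/1, 13/4, 68/21, 421/130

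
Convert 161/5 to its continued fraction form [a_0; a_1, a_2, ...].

Run the Euclidean algorithm on 161 and 5; the successive quotients are the partial quotients a_0, a_1, ... (each step inverts the fractional part left over by the previous one):
  161 = 32*5 + 1, so a_0 = 32.
  5 = 5*1 + 0, so a_1 = 5.
The remainder reaches 0 after 2 divisions, so the expansion has 2 partial quotients, read off in order.

[32; 5]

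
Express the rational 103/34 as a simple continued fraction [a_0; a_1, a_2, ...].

Run the Euclidean algorithm on 103 and 34; the successive quotients are the partial quotients a_0, a_1, ... (each step inverts the fractional part left over by the previous one):
  103 = 3*34 + 1, so a_0 = 3.
  34 = 34*1 + 0, so a_1 = 34.
The remainder reaches 0 after 2 divisions, so the expansion has 2 partial quotients, read off in order.

[3; 34]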